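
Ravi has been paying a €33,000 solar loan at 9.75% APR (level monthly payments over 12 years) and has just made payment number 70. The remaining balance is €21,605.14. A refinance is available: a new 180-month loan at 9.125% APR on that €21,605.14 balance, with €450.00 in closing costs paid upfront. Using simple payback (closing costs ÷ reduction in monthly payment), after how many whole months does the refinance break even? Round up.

Current payment = 33,000 × 9.75%/12 / (1 − (1+0.0081250)^−144) = €389.62.
Refinanced payment = 21,605.14 × 0.0076042 / (1 − (1+0.0076042)^−180) = €220.74.
Monthly savings = €389.62 − €220.74 = €168.88.
Break-even = €450.00 / €168.88 = 2.66 → 3 months.

3 months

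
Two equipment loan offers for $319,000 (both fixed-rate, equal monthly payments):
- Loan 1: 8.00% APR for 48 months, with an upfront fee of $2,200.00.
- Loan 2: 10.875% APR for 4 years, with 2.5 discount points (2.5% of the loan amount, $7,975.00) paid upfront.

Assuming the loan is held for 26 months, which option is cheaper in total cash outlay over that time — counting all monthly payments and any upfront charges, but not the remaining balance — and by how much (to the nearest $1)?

Loan 1: at 8.00% the monthly rate is 0.0066667, so the payment is 319,000 × 0.0066667 / (1 − 1.0066667^−48) = $7,787.72.
Loan 2: monthly rate = 10.875%/12 = 0.0090625; payment = 319,000 × 0.0090625 / (1 − (1+0.0090625)^−48) = $8,225.37.
Over 26 months: Loan 1 costs 26 × $7,787.72 + $2,200.00 = $204,680.72; Loan 2 costs 26 × $8,225.37 + $7,975.00 = $221,834.62.
Loan 1 is cheaper by $221,834.62 − $204,680.72 = $17,153.90.

Loan 1 by $17,154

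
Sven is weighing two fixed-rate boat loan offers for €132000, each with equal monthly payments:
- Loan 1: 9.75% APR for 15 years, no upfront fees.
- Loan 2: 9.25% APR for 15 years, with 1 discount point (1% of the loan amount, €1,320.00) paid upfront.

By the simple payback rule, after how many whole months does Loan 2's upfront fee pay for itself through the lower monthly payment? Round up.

34 months

Loan 1: monthly rate = 9.75%/12 = 0.0081250; payment = 132,000 × 0.0081250 / (1 − (1+0.0081250)^−180) = €1,398.36.
Loan 2: monthly rate = 9.25%/12 = 0.0077083; payment = 132,000 × 0.0077083 / (1 − (1+0.0077083)^−180) = €1,358.53.
Monthly savings = €1,398.36 − €1,358.53 = €39.83.
Break-even = €1,320.00 / €39.83 = 33.14 → 34 months.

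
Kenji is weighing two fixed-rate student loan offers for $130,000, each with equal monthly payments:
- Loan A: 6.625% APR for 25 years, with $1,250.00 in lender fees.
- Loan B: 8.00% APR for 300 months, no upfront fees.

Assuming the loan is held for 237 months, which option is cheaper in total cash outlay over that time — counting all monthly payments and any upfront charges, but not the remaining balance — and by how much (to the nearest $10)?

Loan A: at 6.625% the monthly rate is 0.0055208, so the payment is 130,000 × 0.0055208 / (1 − 1.0055208^−300) = $887.95.
Loan B: at 8.00% the monthly rate is 0.0066667, so the payment is 130,000 × 0.0066667 / (1 − 1.0066667^−300) = $1,003.36.
Over 237 months: Loan A costs 237 × $887.95 + $1,250.00 = $211,694.15; Loan B costs 237 × $1,003.36 = $237,796.32.
Loan A is cheaper by $237,796.32 − $211,694.15 = $26,102.17.

Loan A by $26,100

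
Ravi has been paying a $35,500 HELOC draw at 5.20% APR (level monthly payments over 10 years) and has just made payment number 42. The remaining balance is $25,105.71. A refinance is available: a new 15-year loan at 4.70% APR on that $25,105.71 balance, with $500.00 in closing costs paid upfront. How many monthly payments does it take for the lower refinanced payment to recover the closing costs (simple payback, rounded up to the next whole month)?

3 months

Current payment = 35,500 × 5.2%/12 / (1 − (1+0.0043333)^−120) = $380.01.
Refinanced payment = 25,105.71 × 0.0039167 / (1 − (1+0.0039167)^−180) = $194.63.
Monthly savings = $380.01 − $194.63 = $185.38.
Break-even = $500.00 / $185.38 = 2.70 → 3 months.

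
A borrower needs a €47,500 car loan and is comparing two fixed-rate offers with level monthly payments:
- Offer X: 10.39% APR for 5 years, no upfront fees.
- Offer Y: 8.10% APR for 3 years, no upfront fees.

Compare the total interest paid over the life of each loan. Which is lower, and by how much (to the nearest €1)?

Offer Y by €7,438

Offer X: at 10.39% the monthly rate is 0.0086583, so the payment is 47,500 × 0.0086583 / (1 − 1.0086583^−60) = €1,018.37.
Total interest on Offer X = 60 × €1,018.37 − €47,500 = €13,602.20.
Offer Y: monthly rate = 8.1%/12 = 0.0067500; payment = 47,500 × 0.0067500 / (1 − (1+0.0067500)^−36) = €1,490.67.
Total interest on Offer Y = 36 × €1,490.67 − €47,500 = €6,164.12.
Offer Y is lower by €7,438.08.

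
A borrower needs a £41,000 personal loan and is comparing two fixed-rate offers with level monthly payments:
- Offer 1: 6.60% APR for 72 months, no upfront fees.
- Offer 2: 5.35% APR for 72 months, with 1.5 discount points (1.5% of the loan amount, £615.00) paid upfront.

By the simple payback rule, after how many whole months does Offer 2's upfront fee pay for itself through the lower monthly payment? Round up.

Offer 1: at 6.60% the monthly rate is 0.0055000, so the payment is 41,000 × 0.0055000 / (1 − 1.0055000^−72) = £691.16.
Offer 2: at 5.35% the monthly rate is 0.0044583, so the payment is 41,000 × 0.0044583 / (1 − 1.0044583^−72) = £666.98.
Monthly savings = £691.16 − £666.98 = £24.18.
Break-even = £615.00 / £24.18 = 25.43 → 26 months.

26 months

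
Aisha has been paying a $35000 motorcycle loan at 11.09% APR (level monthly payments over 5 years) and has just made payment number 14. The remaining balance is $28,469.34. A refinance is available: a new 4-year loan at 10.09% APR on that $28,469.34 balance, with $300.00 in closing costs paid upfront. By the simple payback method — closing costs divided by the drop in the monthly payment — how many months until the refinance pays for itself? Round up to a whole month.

8 months

Current payment = 35,000 × 11.09%/12 / (1 − (1+0.0092417)^−60) = $762.56.
Refinanced payment = 28,469.34 × 0.0084083 / (1 − (1+0.0084083)^−48) = $723.29.
Monthly savings = $762.56 − $723.29 = $39.27.
Break-even = $300.00 / $39.27 = 7.64 → 8 months.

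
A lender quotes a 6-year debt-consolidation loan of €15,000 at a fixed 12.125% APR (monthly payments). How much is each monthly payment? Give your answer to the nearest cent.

€294.23

At 12.125% the monthly rate is 0.0101042, so the payment is 15,000 × 0.0101042 / (1 − 1.0101042^−72) = €294.23.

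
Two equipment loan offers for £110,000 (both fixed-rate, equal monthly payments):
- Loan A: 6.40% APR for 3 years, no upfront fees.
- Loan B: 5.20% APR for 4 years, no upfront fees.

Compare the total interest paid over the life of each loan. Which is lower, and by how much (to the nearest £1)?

Loan A by £884

Loan A: monthly rate = 6.4%/12 = 0.0053333; payment = 110,000 × 0.0053333 / (1 − (1+0.0053333)^−36) = £3,366.39.
Total interest on Loan A = 36 × £3,366.39 − £110,000 = £11,190.04.
Loan B: monthly rate = 5.2%/12 = 0.0043333; payment = 110,000 × 0.0043333 / (1 − (1+0.0043333)^−48) = £2,543.20.
Total interest on Loan B = 48 × £2,543.20 − £110,000 = £12,073.60.
Loan A is lower by £883.56.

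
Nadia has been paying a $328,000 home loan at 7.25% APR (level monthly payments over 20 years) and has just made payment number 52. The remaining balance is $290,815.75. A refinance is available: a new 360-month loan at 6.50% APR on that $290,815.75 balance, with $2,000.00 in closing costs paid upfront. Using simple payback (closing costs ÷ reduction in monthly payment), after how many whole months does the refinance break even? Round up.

Current payment = 328,000 × 7.25%/12 / (1 − (1+0.0060417)^−240) = $2,592.43.
Refinanced payment = 290,815.75 × 0.0054167 / (1 − (1+0.0054167)^−360) = $1,838.15.
Monthly savings = $2,592.43 − $1,838.15 = $754.28.
Break-even = $2,000.00 / $754.28 = 2.65 → 3 months.

3 months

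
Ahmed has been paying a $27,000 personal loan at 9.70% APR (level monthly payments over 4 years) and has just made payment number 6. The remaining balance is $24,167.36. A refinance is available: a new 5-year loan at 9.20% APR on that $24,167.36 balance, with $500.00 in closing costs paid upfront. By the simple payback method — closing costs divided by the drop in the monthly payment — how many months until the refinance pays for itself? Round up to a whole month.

3 months

Current payment = 27,000 × 9.7%/12 / (1 − (1+0.0080833)^−48) = $680.91.
Refinanced payment = 24,167.36 × 0.0076667 / (1 − (1+0.0076667)^−60) = $504.02.
Monthly savings = $680.91 − $504.02 = $176.89.
Break-even = $500.00 / $176.89 = 2.83 → 3 months.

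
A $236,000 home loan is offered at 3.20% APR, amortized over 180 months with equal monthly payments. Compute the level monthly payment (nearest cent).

$1,652.57

Monthly rate = 3.2%/12 = 0.0026667; payment = 236,000 × 0.0026667 / (1 − (1+0.0026667)^−180) = $1,652.57.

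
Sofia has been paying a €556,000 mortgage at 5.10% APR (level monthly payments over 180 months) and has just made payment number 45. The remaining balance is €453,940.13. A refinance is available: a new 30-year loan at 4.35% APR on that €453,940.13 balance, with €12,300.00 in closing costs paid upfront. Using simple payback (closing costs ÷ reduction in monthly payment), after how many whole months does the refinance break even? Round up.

Current payment = 556,000 × 5.1%/12 / (1 − (1+0.0042500)^−180) = €4,425.83.
Refinanced payment = 453,940.13 × 0.0036250 / (1 − (1+0.0036250)^−360) = €2,259.77.
Monthly savings = €4,425.83 − €2,259.77 = €2,166.06.
Break-even = €12,300.00 / €2,166.06 = 5.68 → 6 months.

6 months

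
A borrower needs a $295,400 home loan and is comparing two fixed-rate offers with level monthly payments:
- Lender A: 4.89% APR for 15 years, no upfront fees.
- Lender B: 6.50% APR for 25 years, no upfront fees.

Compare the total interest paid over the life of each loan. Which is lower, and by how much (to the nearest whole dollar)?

Lender A by $180,928

Lender A: at 4.89% the monthly rate is 0.0040750, so the payment is 295,400 × 0.0040750 / (1 − 1.0040750^−180) = $2,319.11.
Total interest on Lender A = 180 × $2,319.11 − $295,400 = $122,039.80.
Lender B: at 6.50% the monthly rate is 0.0054167, so the payment is 295,400 × 0.0054167 / (1 − 1.0054167^−300) = $1,994.56.
Total interest on Lender B = 300 × $1,994.56 − $295,400 = $302,968.00.
Lender A is lower by $180,928.20.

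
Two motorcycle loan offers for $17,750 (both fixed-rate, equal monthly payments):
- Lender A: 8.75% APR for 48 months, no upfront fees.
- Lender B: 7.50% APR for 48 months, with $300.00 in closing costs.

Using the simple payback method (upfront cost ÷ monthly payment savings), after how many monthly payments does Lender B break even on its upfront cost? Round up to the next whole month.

Lender A: at 8.75% the monthly rate is 0.0072917, so the payment is 17,750 × 0.0072917 / (1 − 1.0072917^−48) = $439.61.
Lender B: monthly rate = 7.5%/12 = 0.0062500; payment = 17,750 × 0.0062500 / (1 − (1+0.0062500)^−48) = $429.18.
Monthly savings = $439.61 − $429.18 = $10.43.
Break-even = $300.00 / $10.43 = 28.76 → 29 months.

29 months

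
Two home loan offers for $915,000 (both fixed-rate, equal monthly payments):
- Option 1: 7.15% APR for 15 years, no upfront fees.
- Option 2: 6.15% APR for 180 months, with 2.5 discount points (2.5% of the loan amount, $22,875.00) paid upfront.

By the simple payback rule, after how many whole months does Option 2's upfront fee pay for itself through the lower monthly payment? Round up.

46 months

Option 1: at 7.15% the monthly rate is 0.0059583, so the payment is 915,000 × 0.0059583 / (1 − 1.0059583^−180) = $8,301.20.
Option 2: monthly rate = 6.15%/12 = 0.0051250; payment = 915,000 × 0.0051250 / (1 − (1+0.0051250)^−180) = $7,795.64.
Monthly savings = $8,301.20 − $7,795.64 = $505.56.
Break-even = $22,875.00 / $505.56 = 45.25 → 46 months.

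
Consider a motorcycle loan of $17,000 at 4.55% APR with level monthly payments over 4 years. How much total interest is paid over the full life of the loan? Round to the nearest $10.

$1,630

At 4.55% the monthly rate is 0.0037917, so the payment is 17,000 × 0.0037917 / (1 − 1.0037917^−48) = $388.04.
Total paid = 48 × $388.04 = $18,625.92; interest = $18,625.92 − $17,000 = $1,625.92.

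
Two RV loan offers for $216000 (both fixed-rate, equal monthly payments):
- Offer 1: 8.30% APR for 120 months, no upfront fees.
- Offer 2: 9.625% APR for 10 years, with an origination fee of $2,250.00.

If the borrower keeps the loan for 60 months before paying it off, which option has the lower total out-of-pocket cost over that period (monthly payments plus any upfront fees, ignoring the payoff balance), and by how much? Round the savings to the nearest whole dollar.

Offer 1 by $11,535

Offer 1: at 8.30% the monthly rate is 0.0069167, so the payment is 216,000 × 0.0069167 / (1 − 1.0069167^−120) = $2,655.04.
Offer 2: monthly rate = 9.625%/12 = 0.0080208; payment = 216,000 × 0.0080208 / (1 − (1+0.0080208)^−120) = $2,809.79.
Over 60 months: Offer 1 costs 60 × $2,655.04 = $159,302.40; Offer 2 costs 60 × $2,809.79 + $2,250.00 = $170,837.40.
Offer 1 is cheaper by $170,837.40 − $159,302.40 = $11,535.00.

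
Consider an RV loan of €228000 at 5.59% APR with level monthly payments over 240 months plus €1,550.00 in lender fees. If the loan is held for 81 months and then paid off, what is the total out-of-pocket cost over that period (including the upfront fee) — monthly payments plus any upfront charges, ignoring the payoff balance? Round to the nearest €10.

At 5.59% the monthly rate is 0.0046583, so the payment is 228,000 × 0.0046583 / (1 − 1.0046583^−240) = €1,580.00.
Total outlay = 81 × €1,580.00 + €1,550.00 = €129,530.00.

€129,530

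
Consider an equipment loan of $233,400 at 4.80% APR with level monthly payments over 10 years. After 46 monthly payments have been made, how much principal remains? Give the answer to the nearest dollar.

$156,841

With monthly rate i = 4.8%/12 = 0.0040000, the balance after k of n payments is P · [(1+i)^n − (1+i)^k] / [(1+i)^n − 1].
(1+0.0040000)^120 = 1.61452784 and (1+0.0040000)^46 = 1.20157474, so the balance is 233,400 × (1.61452784 − 1.20157474) / (1.61452784 − 1) = $156,841.15.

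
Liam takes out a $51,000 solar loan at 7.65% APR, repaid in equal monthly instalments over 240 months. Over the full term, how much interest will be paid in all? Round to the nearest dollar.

At 7.65% the monthly rate is 0.0063750, so the payment is 51,000 × 0.0063750 / (1 − 1.0063750^−240) = $415.54.
Total paid = 240 × $415.54 = $99,729.60; interest = $99,729.60 − $51,000 = $48,729.60.

$48,730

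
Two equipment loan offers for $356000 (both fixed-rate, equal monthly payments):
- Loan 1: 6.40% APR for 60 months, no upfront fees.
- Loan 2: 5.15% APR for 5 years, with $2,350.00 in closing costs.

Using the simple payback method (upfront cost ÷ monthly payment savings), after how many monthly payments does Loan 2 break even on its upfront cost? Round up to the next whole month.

Loan 1: at 6.40% the monthly rate is 0.0053333, so the payment is 356,000 × 0.0053333 / (1 − 1.0053333^−60) = $6,948.89.
Loan 2: monthly rate = 5.15%/12 = 0.0042917; payment = 356,000 × 0.0042917 / (1 − (1+0.0042917)^−60) = $6,742.65.
Monthly savings = $6,948.89 − $6,742.65 = $206.24.
Break-even = $2,350.00 / $206.24 = 11.39 → 12 months.

12 months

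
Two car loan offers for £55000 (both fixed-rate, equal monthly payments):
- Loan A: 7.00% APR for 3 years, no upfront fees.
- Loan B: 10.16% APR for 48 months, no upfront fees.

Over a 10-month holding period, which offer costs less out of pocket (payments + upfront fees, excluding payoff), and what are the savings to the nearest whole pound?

Loan B by £2,991

Loan A: monthly rate = 7%/12 = 0.0058333; payment = 55,000 × 0.0058333 / (1 − (1+0.0058333)^−36) = £1,698.24.
Loan B: monthly rate = 10.16%/12 = 0.0084667; payment = 55,000 × 0.0084667 / (1 − (1+0.0084667)^−48) = £1,399.17.
Over 10 months: Loan A costs 10 × £1,698.24 = £16,982.40; Loan B costs 10 × £1,399.17 = £13,991.70.
Loan B is cheaper by £16,982.40 − £13,991.70 = £2,990.70.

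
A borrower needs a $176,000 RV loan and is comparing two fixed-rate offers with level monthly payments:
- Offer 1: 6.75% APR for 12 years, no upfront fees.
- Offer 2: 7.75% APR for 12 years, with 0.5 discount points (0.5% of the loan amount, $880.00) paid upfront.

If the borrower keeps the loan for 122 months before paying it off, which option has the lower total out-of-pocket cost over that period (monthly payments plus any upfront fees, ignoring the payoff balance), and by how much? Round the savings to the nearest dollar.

Offer 1 by $12,408

Offer 1: at 6.75% the monthly rate is 0.0056250, so the payment is 176,000 × 0.0056250 / (1 − 1.0056250^−144) = $1,786.58.
Offer 2: monthly rate = 7.75%/12 = 0.0064583; payment = 176,000 × 0.0064583 / (1 − (1+0.0064583)^−144) = $1,881.07.
Over 122 months: Offer 1 costs 122 × $1,786.58 = $217,962.76; Offer 2 costs 122 × $1,881.07 + $880.00 = $230,370.54.
Offer 1 is cheaper by $230,370.54 − $217,962.76 = $12,407.78.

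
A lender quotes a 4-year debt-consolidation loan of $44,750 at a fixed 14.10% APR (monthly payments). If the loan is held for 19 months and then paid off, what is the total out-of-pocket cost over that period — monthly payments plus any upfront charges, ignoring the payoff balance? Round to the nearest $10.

At 14.10% the monthly rate is 0.0117500, so the payment is 44,750 × 0.0117500 / (1 − 1.0117500^−48) = $1,225.11.
Total outlay = 19 × $1,225.11 = $23,277.09.

$23,280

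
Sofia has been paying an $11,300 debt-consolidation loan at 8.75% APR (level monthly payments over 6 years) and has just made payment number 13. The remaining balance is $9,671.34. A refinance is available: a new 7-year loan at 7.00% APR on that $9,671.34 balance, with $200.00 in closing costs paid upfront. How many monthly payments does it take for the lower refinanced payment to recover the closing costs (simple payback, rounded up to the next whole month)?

Current payment = 11,300 × 8.75%/12 / (1 − (1+0.0072917)^−72) = $202.29.
Refinanced payment = 9,671.34 × 0.0058333 / (1 − (1+0.0058333)^−84) = $145.97.
Monthly savings = $202.29 − $145.97 = $56.32.
Break-even = $200.00 / $56.32 = 3.55 → 4 months.

4 months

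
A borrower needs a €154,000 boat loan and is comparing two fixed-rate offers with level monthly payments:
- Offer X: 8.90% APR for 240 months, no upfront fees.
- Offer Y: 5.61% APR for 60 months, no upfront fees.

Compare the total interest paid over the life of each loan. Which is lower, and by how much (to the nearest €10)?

Offer X: monthly rate = 8.9%/12 = 0.0074167; payment = 154,000 × 0.0074167 / (1 − (1+0.0074167)^−240) = €1,375.69.
Total interest on Offer X = 240 × €1,375.69 − €154,000 = €176,165.60.
Offer Y: monthly rate = 5.61%/12 = 0.0046750; payment = 154,000 × 0.0046750 / (1 − (1+0.0046750)^−60) = €2,949.40.
Total interest on Offer Y = 60 × €2,949.40 − €154,000 = €22,964.00.
Offer Y is lower by €153,201.60.

Offer Y by €153,200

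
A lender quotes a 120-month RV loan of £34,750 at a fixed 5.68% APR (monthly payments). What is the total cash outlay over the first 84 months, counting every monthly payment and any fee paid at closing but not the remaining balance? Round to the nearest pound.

Monthly rate = 5.68%/12 = 0.0047333; payment = 34,750 × 0.0047333 / (1 − (1+0.0047333)^−120) = £380.24.
Total outlay = 84 × £380.24 = £31,940.16.

£31,940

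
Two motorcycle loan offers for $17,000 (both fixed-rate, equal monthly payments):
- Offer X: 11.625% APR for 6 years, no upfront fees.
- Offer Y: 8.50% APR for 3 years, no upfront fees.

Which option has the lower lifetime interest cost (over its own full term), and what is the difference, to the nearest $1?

Offer X: monthly rate = 11.625%/12 = 0.0096875; payment = 17,000 × 0.0096875 / (1 − (1+0.0096875)^−72) = $329.05.
Total interest on Offer X = 72 × $329.05 − $17,000 = $6,691.60.
Offer Y: monthly rate = 8.5%/12 = 0.0070833; payment = 17,000 × 0.0070833 / (1 − (1+0.0070833)^−36) = $536.65.
Total interest on Offer Y = 36 × $536.65 − $17,000 = $2,319.40.
Offer Y is lower by $4,372.20.

Offer Y by $4,372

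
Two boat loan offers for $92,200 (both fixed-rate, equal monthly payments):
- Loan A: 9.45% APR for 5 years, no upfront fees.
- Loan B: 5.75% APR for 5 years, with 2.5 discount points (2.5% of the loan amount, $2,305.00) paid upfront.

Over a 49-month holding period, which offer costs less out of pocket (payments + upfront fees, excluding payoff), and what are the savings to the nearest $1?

Loan A: monthly rate = 9.45%/12 = 0.0078750; payment = 92,200 × 0.0078750 / (1 − (1+0.0078750)^−60) = $1,934.12.
Loan B: monthly rate = 5.75%/12 = 0.0047917; payment = 92,200 × 0.0047917 / (1 − (1+0.0047917)^−60) = $1,771.79.
Over 49 months: Loan A costs 49 × $1,934.12 = $94,771.88; Loan B costs 49 × $1,771.79 + $2,305.00 = $89,122.71.
Loan B is cheaper by $94,771.88 − $89,122.71 = $5,649.17.

Loan B by $5,649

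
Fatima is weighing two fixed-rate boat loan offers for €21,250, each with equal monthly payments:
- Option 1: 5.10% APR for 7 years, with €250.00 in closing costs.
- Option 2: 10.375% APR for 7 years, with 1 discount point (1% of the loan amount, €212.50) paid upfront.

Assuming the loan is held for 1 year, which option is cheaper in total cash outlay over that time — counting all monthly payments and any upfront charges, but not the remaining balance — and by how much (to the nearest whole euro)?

Option 1: monthly rate = 5.1%/12 = 0.0042500; payment = 21,250 × 0.0042500 / (1 − (1+0.0042500)^−84) = €301.35.
Option 2: monthly rate = 10.375%/12 = 0.0086458; payment = 21,250 × 0.0086458 / (1 − (1+0.0086458)^−84) = €356.91.
Over 12 months: Option 1 costs 12 × €301.35 + €250.00 = €3,866.20; Option 2 costs 12 × €356.91 + €212.50 = €4,495.42.
Option 1 is cheaper by €4,495.42 − €3,866.20 = €629.22.

Option 1 by €629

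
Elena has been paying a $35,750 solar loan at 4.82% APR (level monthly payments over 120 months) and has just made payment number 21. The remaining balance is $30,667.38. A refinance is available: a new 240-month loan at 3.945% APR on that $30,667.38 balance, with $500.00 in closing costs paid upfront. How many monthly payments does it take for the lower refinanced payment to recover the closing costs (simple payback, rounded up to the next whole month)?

3 months

Current payment = 35,750 × 4.82%/12 / (1 − (1+0.0040167)^−120) = $376.05.
Refinanced payment = 30,667.38 × 0.0032875 / (1 − (1+0.0032875)^−240) = $184.95.
Monthly savings = $376.05 − $184.95 = $191.10.
Break-even = $500.00 / $191.10 = 2.62 → 3 months.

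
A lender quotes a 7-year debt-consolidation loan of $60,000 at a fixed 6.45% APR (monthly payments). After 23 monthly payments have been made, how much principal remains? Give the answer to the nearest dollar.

With monthly rate i = 6.45%/12 = 0.0053750, the balance after k of n payments is P · [(1+i)^n − (1+i)^k] / [(1+i)^n − 1].
(1+0.0053750)^84 = 1.56876851 and (1+0.0053750)^23 = 1.13121689, so the balance is 60,000 × (1.56876851 − 1.13121689) / (1.56876851 − 1) = $46,157.79.

$46,158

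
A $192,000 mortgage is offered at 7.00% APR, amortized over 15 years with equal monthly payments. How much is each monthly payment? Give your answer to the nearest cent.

At 7.00% the monthly rate is 0.0058333, so the payment is 192,000 × 0.0058333 / (1 − 1.0058333^−180) = $1,725.75.

$1,725.75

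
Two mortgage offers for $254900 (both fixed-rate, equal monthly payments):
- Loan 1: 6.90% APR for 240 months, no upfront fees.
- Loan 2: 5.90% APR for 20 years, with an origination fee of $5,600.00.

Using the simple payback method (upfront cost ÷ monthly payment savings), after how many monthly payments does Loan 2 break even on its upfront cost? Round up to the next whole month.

Loan 1: monthly rate = 6.9%/12 = 0.0057500; payment = 254,900 × 0.0057500 / (1 − (1+0.0057500)^−240) = $1,960.97.
Loan 2: at 5.90% the monthly rate is 0.0049167, so the payment is 254,900 × 0.0049167 / (1 − 1.0049167^−240) = $1,811.51.
Monthly savings = $1,960.97 − $1,811.51 = $149.46.
Break-even = $5,600.00 / $149.46 = 37.47 → 38 months.

38 months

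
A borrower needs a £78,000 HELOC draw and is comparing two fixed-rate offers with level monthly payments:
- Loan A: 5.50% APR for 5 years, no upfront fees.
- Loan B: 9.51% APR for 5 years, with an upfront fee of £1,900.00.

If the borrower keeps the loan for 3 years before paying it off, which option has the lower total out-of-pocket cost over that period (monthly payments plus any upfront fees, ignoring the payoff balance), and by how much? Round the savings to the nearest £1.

Loan A: monthly rate = 5.5%/12 = 0.0045833; payment = 78,000 × 0.0045833 / (1 − (1+0.0045833)^−60) = £1,489.89.
Loan B: at 9.51% the monthly rate is 0.0079250, so the payment is 78,000 × 0.0079250 / (1 − 1.0079250^−60) = £1,638.53.
Over 36 months: Loan A costs 36 × £1,489.89 = £53,636.04; Loan B costs 36 × £1,638.53 + £1,900.00 = £60,887.08.
Loan A is cheaper by £60,887.08 − £53,636.04 = £7,251.04.

Loan A by £7,251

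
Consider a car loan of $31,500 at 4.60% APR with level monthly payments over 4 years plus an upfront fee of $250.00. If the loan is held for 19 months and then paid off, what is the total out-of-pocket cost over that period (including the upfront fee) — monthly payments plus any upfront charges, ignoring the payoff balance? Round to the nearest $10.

$13,920

At 4.60% the monthly rate is 0.0038333, so the payment is 31,500 × 0.0038333 / (1 − 1.0038333^−48) = $719.73.
Total outlay = 19 × $719.73 + $250.00 = $13,924.87.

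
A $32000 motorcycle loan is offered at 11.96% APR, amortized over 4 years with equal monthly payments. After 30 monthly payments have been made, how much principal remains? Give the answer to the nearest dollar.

$13,812

With monthly rate i = 11.96%/12 = 0.0099667, the balance after k of n payments is P · [(1+i)^n − (1+i)^k] / [(1+i)^n − 1].
(1+0.0099667)^48 = 1.60967404 and (1+0.0099667)^30 = 1.34651505, so the balance is 32,000 × (1.60967404 − 1.34651505) / (1.60967404 − 1) = $13,812.44.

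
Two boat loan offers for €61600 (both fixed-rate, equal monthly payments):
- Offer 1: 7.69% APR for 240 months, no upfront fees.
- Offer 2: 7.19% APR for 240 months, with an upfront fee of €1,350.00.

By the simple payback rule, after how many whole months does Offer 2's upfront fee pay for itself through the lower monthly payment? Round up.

72 months

Offer 1: monthly rate = 7.69%/12 = 0.0064083; payment = 61,600 × 0.0064083 / (1 − (1+0.0064083)^−240) = €503.43.
Offer 2: at 7.19% the monthly rate is 0.0059917, so the payment is 61,600 × 0.0059917 / (1 − 1.0059917^−240) = €484.63.
Monthly savings = €503.43 − €484.63 = €18.80.
Break-even = €1,350.00 / €18.80 = 71.81 → 72 months.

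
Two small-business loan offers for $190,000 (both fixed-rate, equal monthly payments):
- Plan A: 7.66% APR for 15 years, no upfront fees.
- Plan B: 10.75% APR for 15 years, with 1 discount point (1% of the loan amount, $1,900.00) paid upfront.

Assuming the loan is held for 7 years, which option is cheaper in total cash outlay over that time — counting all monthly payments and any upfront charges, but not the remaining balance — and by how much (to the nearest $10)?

Plan A by $31,400

Plan A: monthly rate = 7.66%/12 = 0.0063833; payment = 190,000 × 0.0063833 / (1 − (1+0.0063833)^−180) = $1,778.64.
Plan B: monthly rate = 10.75%/12 = 0.0089583; payment = 190,000 × 0.0089583 / (1 − (1+0.0089583)^−180) = $2,129.80.
Over 84 months: Plan A costs 84 × $1,778.64 = $149,405.76; Plan B costs 84 × $2,129.80 + $1,900.00 = $180,803.20.
Plan A is cheaper by $180,803.20 − $149,405.76 = $31,397.44.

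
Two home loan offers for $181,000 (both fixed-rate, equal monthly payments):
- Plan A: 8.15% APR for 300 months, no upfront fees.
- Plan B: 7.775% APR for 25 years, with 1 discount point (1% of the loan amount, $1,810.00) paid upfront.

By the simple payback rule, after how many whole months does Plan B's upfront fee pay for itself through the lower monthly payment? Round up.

Plan A: at 8.15% the monthly rate is 0.0067917, so the payment is 181,000 × 0.0067917 / (1 − 1.0067917^−300) = $1,415.02.
Plan B: at 7.775% the monthly rate is 0.0064792, so the payment is 181,000 × 0.0064792 / (1 − 1.0064792^−300) = $1,370.12.
Monthly savings = $1,415.02 − $1,370.12 = $44.90.
Break-even = $1,810.00 / $44.90 = 40.31 → 41 months.

41 months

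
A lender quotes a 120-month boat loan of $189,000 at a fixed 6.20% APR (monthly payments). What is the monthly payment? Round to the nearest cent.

$2,117.32

Monthly rate = 6.2%/12 = 0.0051667; payment = 189,000 × 0.0051667 / (1 − (1+0.0051667)^−120) = $2,117.32.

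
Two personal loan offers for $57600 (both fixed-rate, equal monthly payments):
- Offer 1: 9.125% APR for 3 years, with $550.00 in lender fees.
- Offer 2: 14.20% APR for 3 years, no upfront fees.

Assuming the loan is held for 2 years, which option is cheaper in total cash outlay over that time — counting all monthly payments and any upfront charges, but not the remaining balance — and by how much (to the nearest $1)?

Offer 1 by $2,791

Offer 1: at 9.125% the monthly rate is 0.0076042, so the payment is 57,600 × 0.0076042 / (1 − 1.0076042^−36) = $1,835.02.
Offer 2: at 14.20% the monthly rate is 0.0118333, so the payment is 57,600 × 0.0118333 / (1 − 1.0118333^−36) = $1,974.23.
Over 24 months: Offer 1 costs 24 × $1,835.02 + $550.00 = $44,590.48; Offer 2 costs 24 × $1,974.23 = $47,381.52.
Offer 1 is cheaper by $47,381.52 − $44,590.48 = $2,791.04.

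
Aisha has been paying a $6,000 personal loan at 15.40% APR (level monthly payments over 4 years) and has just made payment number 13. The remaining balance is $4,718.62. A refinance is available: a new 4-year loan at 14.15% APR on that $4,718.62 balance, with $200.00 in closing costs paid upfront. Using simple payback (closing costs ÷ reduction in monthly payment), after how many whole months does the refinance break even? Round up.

Current payment = 6,000 × 15.4%/12 / (1 − (1+0.0128333)^−48) = $168.20.
Refinanced payment = 4,718.62 × 0.0117917 / (1 − (1+0.0117917)^−48) = $129.30.
Monthly savings = $168.20 − $129.30 = $38.90.
Break-even = $200.00 / $38.90 = 5.14 → 6 months.

6 months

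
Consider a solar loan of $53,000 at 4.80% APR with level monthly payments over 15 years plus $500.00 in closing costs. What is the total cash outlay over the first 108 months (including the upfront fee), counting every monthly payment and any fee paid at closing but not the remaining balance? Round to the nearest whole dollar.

At 4.80% the monthly rate is 0.0040000, so the payment is 53,000 × 0.0040000 / (1 − 1.0040000^−180) = $413.62.
Total outlay = 108 × $413.62 + $500.00 = $45,170.96.

$45,171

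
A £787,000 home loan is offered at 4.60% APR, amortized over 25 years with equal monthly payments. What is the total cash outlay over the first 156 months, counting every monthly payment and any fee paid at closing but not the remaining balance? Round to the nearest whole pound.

£689,394

At 4.60% the monthly rate is 0.0038333, so the payment is 787,000 × 0.0038333 / (1 − 1.0038333^−300) = £4,419.19.
Total outlay = 156 × £4,419.19 = £689,393.64.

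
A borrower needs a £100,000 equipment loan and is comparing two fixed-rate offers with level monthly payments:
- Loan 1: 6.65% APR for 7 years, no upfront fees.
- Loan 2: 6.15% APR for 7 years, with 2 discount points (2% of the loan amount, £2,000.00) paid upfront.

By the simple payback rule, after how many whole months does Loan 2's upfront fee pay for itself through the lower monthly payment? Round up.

83 months

Loan 1: at 6.65% the monthly rate is 0.0055417, so the payment is 100,000 × 0.0055417 / (1 − 1.0055417^−84) = £1,492.22.
Loan 2: monthly rate = 6.15%/12 = 0.0051250; payment = 100,000 × 0.0051250 / (1 − (1+0.0051250)^−84) = £1,468.06.
Monthly savings = £1,492.22 − £1,468.06 = £24.16.
Break-even = £2,000.00 / £24.16 = 82.78 → 83 months.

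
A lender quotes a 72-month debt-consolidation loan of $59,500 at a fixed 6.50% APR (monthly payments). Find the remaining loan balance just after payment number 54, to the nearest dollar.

$17,110

With monthly rate i = 6.5%/12 = 0.0054167, the balance after k of n payments is P · [(1+i)^n − (1+i)^k] / [(1+i)^n − 1].
(1+0.0054167)^72 = 1.47542716 and (1+0.0054167)^54 = 1.33871562, so the balance is 59,500 × (1.47542716 − 1.33871562) / (1.47542716 − 1) = $17,109.53.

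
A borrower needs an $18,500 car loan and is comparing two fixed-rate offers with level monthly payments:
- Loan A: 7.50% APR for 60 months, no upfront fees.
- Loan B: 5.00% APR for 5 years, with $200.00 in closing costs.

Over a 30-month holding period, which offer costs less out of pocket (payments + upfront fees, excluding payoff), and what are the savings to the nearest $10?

Loan B by $450

Loan A: at 7.50% the monthly rate is 0.0062500, so the payment is 18,500 × 0.0062500 / (1 − 1.0062500^−60) = $370.70.
Loan B: monthly rate = 5%/12 = 0.0041667; payment = 18,500 × 0.0041667 / (1 − (1+0.0041667)^−60) = $349.12.
Over 30 months: Loan A costs 30 × $370.70 = $11,121.00; Loan B costs 30 × $349.12 + $200.00 = $10,673.60.
Loan B is cheaper by $11,121.00 − $10,673.60 = $447.40.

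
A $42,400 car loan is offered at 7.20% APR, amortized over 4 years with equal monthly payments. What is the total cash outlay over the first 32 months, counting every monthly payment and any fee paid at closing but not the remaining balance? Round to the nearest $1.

At 7.20% the monthly rate is 0.0060000, so the payment is 42,400 × 0.0060000 / (1 − 1.0060000^−48) = $1,019.26.
Total outlay = 32 × $1,019.26 = $32,616.32.

$32,616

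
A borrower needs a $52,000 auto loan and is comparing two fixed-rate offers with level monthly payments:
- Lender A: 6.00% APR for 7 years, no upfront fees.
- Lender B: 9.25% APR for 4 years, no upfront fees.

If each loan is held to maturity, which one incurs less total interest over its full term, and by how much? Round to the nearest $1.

Lender A: monthly rate = 6%/12 = 0.0050000; payment = 52,000 × 0.0050000 / (1 − (1+0.0050000)^−84) = $759.64.
Total interest on Lender A = 84 × $759.64 − $52,000 = $11,809.76.
Lender B: at 9.25% the monthly rate is 0.0077083, so the payment is 52,000 × 0.0077083 / (1 − 1.0077083^−48) = $1,300.20.
Total interest on Lender B = 48 × $1,300.20 − $52,000 = $10,409.60.
Lender B is lower by $1,400.16.

Lender B by $1,400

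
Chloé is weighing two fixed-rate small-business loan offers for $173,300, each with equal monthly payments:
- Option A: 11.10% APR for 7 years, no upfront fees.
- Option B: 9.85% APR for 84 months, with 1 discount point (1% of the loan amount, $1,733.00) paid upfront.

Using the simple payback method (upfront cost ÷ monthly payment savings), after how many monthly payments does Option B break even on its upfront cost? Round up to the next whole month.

16 months

Option A: monthly rate = 11.1%/12 = 0.0092500; payment = 173,300 × 0.0092500 / (1 − (1+0.0092500)^−84) = $2,976.44.
Option B: at 9.85% the monthly rate is 0.0082083, so the payment is 173,300 × 0.0082083 / (1 − 1.0082083^−84) = $2,863.57.
Monthly savings = $2,976.44 − $2,863.57 = $112.87.
Break-even = $1,733.00 / $112.87 = 15.35 → 16 months.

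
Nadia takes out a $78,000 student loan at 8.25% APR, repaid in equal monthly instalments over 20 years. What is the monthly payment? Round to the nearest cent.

$664.61

Monthly rate = 8.25%/12 = 0.0068750; payment = 78,000 × 0.0068750 / (1 − (1+0.0068750)^−240) = $664.61.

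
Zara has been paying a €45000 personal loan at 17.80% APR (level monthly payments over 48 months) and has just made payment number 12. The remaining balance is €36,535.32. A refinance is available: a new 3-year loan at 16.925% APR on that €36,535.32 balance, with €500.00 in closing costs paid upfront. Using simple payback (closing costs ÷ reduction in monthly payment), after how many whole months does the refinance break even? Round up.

Current payment = 45,000 × 17.8%/12 / (1 − (1+0.0148333)^−48) = €1,317.18.
Refinanced payment = 36,535.32 × 0.0141042 / (1 − (1+0.0141042)^−36) = €1,301.22.
Monthly savings = €1,317.18 − €1,301.22 = €15.96.
Break-even = €500.00 / €15.96 = 31.33 → 32 months.

32 months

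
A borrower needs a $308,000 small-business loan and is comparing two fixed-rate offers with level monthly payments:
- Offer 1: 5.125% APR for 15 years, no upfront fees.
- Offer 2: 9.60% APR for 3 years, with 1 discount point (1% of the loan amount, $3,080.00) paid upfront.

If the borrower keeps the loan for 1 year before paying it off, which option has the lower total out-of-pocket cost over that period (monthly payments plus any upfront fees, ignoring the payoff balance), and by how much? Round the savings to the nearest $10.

Offer 1: at 5.125% the monthly rate is 0.0042708, so the payment is 308,000 × 0.0042708 / (1 − 1.0042708^−180) = $2,455.75.
Offer 2: monthly rate = 9.6%/12 = 0.0080000; payment = 308,000 × 0.0080000 / (1 − (1+0.0080000)^−36) = $9,880.55.
Over 12 months: Offer 1 costs 12 × $2,455.75 = $29,469.00; Offer 2 costs 12 × $9,880.55 + $3,080.00 = $121,646.60.
Offer 1 is cheaper by $121,646.60 − $29,469.00 = $92,177.60.

Offer 1 by $92,180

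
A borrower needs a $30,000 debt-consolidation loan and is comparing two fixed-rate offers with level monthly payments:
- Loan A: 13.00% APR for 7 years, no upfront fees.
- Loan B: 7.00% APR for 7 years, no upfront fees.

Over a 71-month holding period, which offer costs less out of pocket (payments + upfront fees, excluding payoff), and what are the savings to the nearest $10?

Loan A: monthly rate = 13%/12 = 0.0108333; payment = 30,000 × 0.0108333 / (1 − (1+0.0108333)^−84) = $545.76.
Loan B: monthly rate = 7%/12 = 0.0058333; payment = 30,000 × 0.0058333 / (1 − (1+0.0058333)^−84) = $452.78.
Over 71 months: Loan A costs 71 × $545.76 = $38,748.96; Loan B costs 71 × $452.78 = $32,147.38.
Loan B is cheaper by $38,748.96 − $32,147.38 = $6,601.58.

Loan B by $6,600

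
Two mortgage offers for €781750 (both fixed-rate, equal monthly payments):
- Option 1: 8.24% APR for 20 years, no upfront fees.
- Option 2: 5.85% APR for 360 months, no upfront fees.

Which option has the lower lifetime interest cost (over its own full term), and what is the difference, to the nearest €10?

Option 1: monthly rate = 8.24%/12 = 0.0068667; payment = 781,750 × 0.0068667 / (1 − (1+0.0068667)^−240) = €6,656.12.
Total interest on Option 1 = 240 × €6,656.12 − €781,750 = €815,718.80.
Option 2: monthly rate = 5.85%/12 = 0.0048750; payment = 781,750 × 0.0048750 / (1 − (1+0.0048750)^−360) = €4,611.86.
Total interest on Option 2 = 360 × €4,611.86 − €781,750 = €878,519.60.
Option 1 is lower by €62,800.80.

Option 1 by €62,800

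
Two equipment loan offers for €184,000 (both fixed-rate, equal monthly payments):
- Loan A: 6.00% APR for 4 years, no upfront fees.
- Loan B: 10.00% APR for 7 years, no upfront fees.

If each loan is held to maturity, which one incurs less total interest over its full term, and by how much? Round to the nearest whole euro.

Loan A by €49,168

Loan A: monthly rate = 6%/12 = 0.0050000; payment = 184,000 × 0.0050000 / (1 − (1+0.0050000)^−48) = €4,321.25.
Total interest on Loan A = 48 × €4,321.25 − €184,000 = €23,420.00.
Loan B: at 10.00% the monthly rate is 0.0083333, so the payment is 184,000 × 0.0083333 / (1 − 1.0083333^−84) = €3,054.62.
Total interest on Loan B = 84 × €3,054.62 − €184,000 = €72,588.08.
Loan A is lower by €49,168.08.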